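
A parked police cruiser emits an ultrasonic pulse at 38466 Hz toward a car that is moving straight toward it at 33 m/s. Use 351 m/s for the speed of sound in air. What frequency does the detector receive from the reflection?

At the car (a moving observer), f₁ = f₀ · (v + u)/v = 38466 × 384/351 ≈ 42082 Hz.
The reflection then acts as a moving source: f₂ = f₁ · v/(v − u) ≈ 46450 Hz.

46450 Hz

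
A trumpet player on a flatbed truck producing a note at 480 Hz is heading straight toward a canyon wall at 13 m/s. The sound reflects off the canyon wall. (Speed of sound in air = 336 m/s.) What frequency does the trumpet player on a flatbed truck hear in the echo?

519 Hz

The canyon wall receives the sound from a moving source: f₁ = f₀ · v/(v − v_e) = 480 × 336/323 ≈ 499 Hz.
On the return leg the trumpet player on a flatbed truck is a moving observer: f₂ = f₁ · (v + v_e)/v = 499 × 349/336 ≈ 519 Hz.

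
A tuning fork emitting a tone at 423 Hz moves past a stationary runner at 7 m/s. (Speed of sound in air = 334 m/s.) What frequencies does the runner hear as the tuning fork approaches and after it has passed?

432 Hz approaching; 414 Hz receding

Approaching: f₁ = f · v/(v − v_s) = 423 × 334/327 ≈ 432 Hz.
Receding: f₂ = f · v/(v + v_s) = 423 × 334/341 ≈ 414 Hz.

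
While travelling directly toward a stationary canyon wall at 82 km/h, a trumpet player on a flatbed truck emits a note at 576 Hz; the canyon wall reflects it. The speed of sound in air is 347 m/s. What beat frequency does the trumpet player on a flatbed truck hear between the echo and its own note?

81 Hz

82 km/h = 22.78 m/s.
The canyon wall receives the sound from a moving source: f₁ = f₀ · v/(v − v_e) = 576 × 347/324.22 ≈ 616.5 Hz.
On the return leg the trumpet player on a flatbed truck is a moving observer: f₂ = f₁ · (v + v_e)/v = 616.5 × 369.78/347 ≈ 656.9 Hz.
Beat against the emitted tone: |f₂ − f₀| = 2v_e·f₀/(v − v_e) = 2 × 22.78 × 576/324.22 ≈ 81 Hz.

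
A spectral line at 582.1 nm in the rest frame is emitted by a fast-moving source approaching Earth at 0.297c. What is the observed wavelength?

Relativistic Doppler for wavelength: λ' = λ₀ · √((1 − β)/(1 + β)).
λ' = 582.1 × √(0.7030/1.2970) = 582.1 × 0.73622 ≈ 428.6 nm.

428.6 nm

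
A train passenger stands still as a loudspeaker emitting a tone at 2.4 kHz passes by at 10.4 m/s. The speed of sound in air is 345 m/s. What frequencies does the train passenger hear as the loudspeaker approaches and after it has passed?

2.47 kHz approaching; 2.33 kHz receding

Approaching: f₁ = f · v/(v − v_s) = 2.4 × 345/334.6 ≈ 2.47 kHz.
Receding: f₂ = f · v/(v + v_s) = 2.4 × 345/355.4 ≈ 2.33 kHz.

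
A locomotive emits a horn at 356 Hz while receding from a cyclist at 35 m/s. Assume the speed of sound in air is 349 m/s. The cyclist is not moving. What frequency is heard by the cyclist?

With the source moving away from a stationary observer, f' = f · v/(v + v_s).
f' = 356 × 349/(349 + 35) = 356 × 349/384 ≈ 324 Hz.

324 Hz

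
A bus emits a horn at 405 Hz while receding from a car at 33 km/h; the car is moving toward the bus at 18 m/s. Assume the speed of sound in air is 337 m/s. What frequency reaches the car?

33 km/h = 9.167 m/s.
General Doppler shift: f' = f · (v + v_o)/(v + v_s).
f' = 405 × (337 + 18)/(337 + 9.167) = 405 × 355/346.17 ≈ 415 Hz.

415 Hz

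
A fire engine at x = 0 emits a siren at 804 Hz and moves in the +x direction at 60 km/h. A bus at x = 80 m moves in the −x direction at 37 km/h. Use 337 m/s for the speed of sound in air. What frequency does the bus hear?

60 km/h = 16.67 m/s; 37 km/h = 10.28 m/s.
The observer lies on the +x side, so the source is heading toward the observer and the observer is heading toward the source.
With source approaching and observer approaching, f' = f · (v + v_o)/(v − v_s).
f' = 804 × (337 + 10.28)/(337 − 16.67) = 804 × 347.28/320.33 ≈ 872 Hz.

872 Hz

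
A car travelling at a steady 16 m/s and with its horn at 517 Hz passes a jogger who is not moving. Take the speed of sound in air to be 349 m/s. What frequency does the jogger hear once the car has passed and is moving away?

494 Hz

Receding: f₂ = f · v/(v + v_s) = 517 × 349/365 ≈ 494 Hz.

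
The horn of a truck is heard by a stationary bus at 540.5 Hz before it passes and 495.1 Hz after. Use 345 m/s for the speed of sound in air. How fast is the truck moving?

f₁/f₂ = (v + v_s)/(v − v_s), so v_s = v · (f₁ − f₂)/(f₁ + f₂).
v_s = 345 × (540.5 − 495.1)/(540.5 + 495.1) = 345 × 45.4/1035.6 ≈ 15.1 m/s.

15.1 m/s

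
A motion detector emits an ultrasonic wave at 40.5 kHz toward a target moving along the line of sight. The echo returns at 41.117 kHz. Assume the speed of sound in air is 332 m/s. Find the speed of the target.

Double Doppler shift off a moving reflector: f₂ = f₀ · (v + u)/(v − u) (u > 0 toward emitter).
Rearranging, u = v · (f₂ − f₀)/(f₂ + f₀) = 332 × 0.617/81.617 ≈ 2.51 m/s.
So the target is moving at 2.51 m/s toward the emitter.

2.51 m/s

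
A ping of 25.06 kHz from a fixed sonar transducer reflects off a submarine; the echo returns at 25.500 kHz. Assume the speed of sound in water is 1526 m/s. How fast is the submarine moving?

Double Doppler shift off a moving reflector: f₂ = f₀ · (v + u)/(v − u) (u > 0 toward emitter).
Rearranging, u = v · (f₂ − f₀)/(f₂ + f₀) = 1526 × 0.440/50.560 ≈ 13.3 m/s.
So the submarine is moving at 13.3 m/s toward the emitter.

13.3 m/s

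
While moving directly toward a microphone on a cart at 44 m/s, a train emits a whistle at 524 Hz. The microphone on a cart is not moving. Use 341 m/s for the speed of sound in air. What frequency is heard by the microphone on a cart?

602 Hz

Moving source, stationary observer: f' = f · v/(v − v_s) since the source is approaching.
f' = 524 × 341/(341 − 44) = 524 × 341/297 ≈ 602 Hz.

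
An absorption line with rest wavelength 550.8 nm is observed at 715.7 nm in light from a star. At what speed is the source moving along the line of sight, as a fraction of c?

0.256

λ'/λ₀ = 1.2994 > 1 (redshift), so the source is receding.
λ'/λ₀ = √((1 + β)/(1 − β)) for a receding source ⇒ β = (r² − 1)/(r² + 1) with r = λ'/λ₀.
β = (1.6884 − 1)/(1.6884 + 1) ≈ 0.256.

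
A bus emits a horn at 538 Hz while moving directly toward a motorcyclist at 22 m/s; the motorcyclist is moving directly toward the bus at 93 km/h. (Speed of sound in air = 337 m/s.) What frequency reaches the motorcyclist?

93 km/h = 25.83 m/s.
With source approaching and observer approaching, f' = f · (v + v_o)/(v − v_s).
f' = 538 × (337 + 25.83)/(337 − 22) = 538 × 362.83/315 ≈ 620 Hz.

620 Hz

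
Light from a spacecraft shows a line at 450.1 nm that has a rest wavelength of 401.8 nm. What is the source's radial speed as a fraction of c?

0.113c

λ'/λ₀ = 1.1202 > 1 (redshift), so the source is receding.
λ'/λ₀ = √((1 + β)/(1 − β)) for a receding source ⇒ β = (r² − 1)/(r² + 1) with r = λ'/λ₀.
β = (1.2549 − 1)/(1.2549 + 1) ≈ 0.113.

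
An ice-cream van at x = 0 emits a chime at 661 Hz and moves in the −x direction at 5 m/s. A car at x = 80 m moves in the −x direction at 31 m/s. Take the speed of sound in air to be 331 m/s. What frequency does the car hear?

712 Hz

The observer lies on the +x side, so the source is heading away from the observer and the observer is heading toward the source.
General Doppler shift: f' = f · (v + v_o)/(v + v_s).
f' = 661 × (331 + 31)/(331 + 5) = 661 × 362/336 ≈ 712 Hz.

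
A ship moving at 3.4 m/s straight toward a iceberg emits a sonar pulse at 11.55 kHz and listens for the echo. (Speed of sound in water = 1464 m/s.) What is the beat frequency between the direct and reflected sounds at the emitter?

The iceberg receives the sound from a moving source: f₁ = f₀ · v/(v − v_e) = 11.55 × 1464/1460.6 ≈ 11.5769 kHz.
On the return leg the ship is a moving observer: f₂ = f₁ · (v + v_e)/v = 11.5769 × 1467.4/1464 ≈ 11.6038 kHz.
Equivalently f₂ = f₀ · (v + v_e)/(v − v_e).
Beat against the emitted tone (with f₀ = 11550 Hz): |f₂ − f₀| = 2v_e·f₀/(v − v_e) = 2 × 3.4 × 11550/1460.6 ≈ 53.8 Hz.

53.8 Hz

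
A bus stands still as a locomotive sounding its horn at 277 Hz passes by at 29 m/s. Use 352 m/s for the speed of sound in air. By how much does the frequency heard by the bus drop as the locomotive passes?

Approaching: f₁ = f · v/(v − v_s) = 277 × 352/323 ≈ 301.9 Hz.
Receding: f₂ = f · v/(v + v_s) = 277 × 352/381 ≈ 255.9 Hz.
Drop: f₁ − f₂ = 2f·v·v_s/(v² − v_s²) = 2 × 277 × 352 × 29/(352² − 29²) ≈ 46.0 Hz.

46.0 Hz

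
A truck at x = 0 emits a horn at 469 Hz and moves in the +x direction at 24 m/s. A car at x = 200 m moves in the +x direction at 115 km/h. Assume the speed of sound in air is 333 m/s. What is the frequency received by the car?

115 km/h = 31.94 m/s.
The observer lies on the +x side, so the source is heading toward the observer and the observer is heading away from the source.
Both move, so f' = f · (v − v_o)/(v − v_s).
f' = 469 × (333 − 31.94)/(333 − 24) = 469 × 301.06/309 ≈ 457 Hz.

457 Hz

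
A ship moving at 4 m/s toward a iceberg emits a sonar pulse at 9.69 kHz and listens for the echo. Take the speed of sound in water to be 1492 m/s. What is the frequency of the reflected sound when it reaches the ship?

The iceberg receives the sound from a moving source: f₁ = f₀ · v/(v − v_e) = 9.69 × 1492/1488 ≈ 9.72 kHz.
On the return leg the ship is a moving observer: f₂ = f₁ · (v + v_e)/v = 9.72 × 1496/1492 ≈ 9.74 kHz.
Equivalently f₂ = f₀ · (v + v_e)/(v − v_e).

9.74 kHz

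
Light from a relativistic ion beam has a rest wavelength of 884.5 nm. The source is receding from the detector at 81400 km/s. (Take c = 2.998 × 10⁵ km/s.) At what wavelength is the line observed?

1168.6 nm

β = v/c = 81400/299800 = 0.2715.
Relativistic Doppler for wavelength: λ' = λ₀ · √((1 + β)/(1 − β)).
λ' = 884.5 × √(1.2715/0.7285) = 884.5 × 1.32114 ≈ 1168.6 nm.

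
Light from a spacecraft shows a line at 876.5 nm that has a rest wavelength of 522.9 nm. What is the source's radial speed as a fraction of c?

λ'/λ₀ = 1.6762 > 1 (redshift), so the source is receding.
λ'/λ₀ = √((1 + β)/(1 − β)) for a receding source ⇒ β = (r² − 1)/(r² + 1) with r = λ'/λ₀.
β = (2.8097 − 1)/(2.8097 + 1) ≈ 0.475.

0.475c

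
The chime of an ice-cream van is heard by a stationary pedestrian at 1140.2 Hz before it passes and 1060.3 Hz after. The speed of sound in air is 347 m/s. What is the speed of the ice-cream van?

12.6 m/s

f₁/f₂ = (v + v_s)/(v − v_s), so v_s = v · (f₁ − f₂)/(f₁ + f₂).
v_s = 347 × (1140.2 − 1060.3)/(1140.2 + 1060.3) = 347 × 79.9/2200.5 ≈ 12.6 m/s.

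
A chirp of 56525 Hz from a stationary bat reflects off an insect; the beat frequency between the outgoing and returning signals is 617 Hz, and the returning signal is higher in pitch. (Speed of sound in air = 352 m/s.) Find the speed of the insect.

Double Doppler shift off a moving reflector: f₂ = f₀ · (v + u)/(v − u) (u > 0 toward emitter).
Returning signal is higher, so f₂ = f₀ + Δf = 56525 + 617 = 57142 Hz.
Rearranging, u = v · (f₂ − f₀)/(f₂ + f₀) = 352 × 617/113667 ≈ 1.91 m/s.
So the insect is moving at 1.91 m/s toward the emitter.

1.91 m/s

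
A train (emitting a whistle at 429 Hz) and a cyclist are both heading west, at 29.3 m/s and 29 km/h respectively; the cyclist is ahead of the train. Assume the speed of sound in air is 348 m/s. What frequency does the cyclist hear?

458 Hz

29 km/h = 8.056 m/s.
The cyclist is ahead, so the train is moving toward it while the cyclist is moving away from the train.
With source approaching and observer receding, f' = f · (v − v_o)/(v − v_s).
f' = 429 × (348 − 8.056)/(348 − 29.3) = 429 × 339.94/318.7 ≈ 458 Hz.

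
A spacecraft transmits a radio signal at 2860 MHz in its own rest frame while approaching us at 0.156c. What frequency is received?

Relativistic Doppler for frequency: f' = f₀ · √((1 + β)/(1 − β)).
f' = 2860 × √(1.1560/0.8440) = 2860 × 1.17033 ≈ 3347.1 MHz.

3347.1 MHz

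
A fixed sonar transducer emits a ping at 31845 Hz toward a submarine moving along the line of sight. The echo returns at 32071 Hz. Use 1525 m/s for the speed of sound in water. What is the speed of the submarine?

5.4 m/s

Double Doppler shift off a moving reflector: f₂ = f₀ · (v + u)/(v − u) (u > 0 toward emitter).
Rearranging, u = v · (f₂ − f₀)/(f₂ + f₀) = 1525 × 226/63916 ≈ 5.4 m/s.
So the submarine is moving at 5.4 m/s toward the emitter.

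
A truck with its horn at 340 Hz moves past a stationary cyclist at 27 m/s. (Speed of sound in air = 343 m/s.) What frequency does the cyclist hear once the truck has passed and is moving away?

Receding: f₂ = f · v/(v + v_s) = 340 × 343/370 ≈ 315 Hz.

315 Hz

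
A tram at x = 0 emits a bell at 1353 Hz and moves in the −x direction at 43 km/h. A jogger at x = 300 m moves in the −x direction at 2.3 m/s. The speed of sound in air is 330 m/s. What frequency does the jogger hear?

43 km/h = 11.94 m/s.
The observer lies on the +x side, so the source is heading away from the observer and the observer is heading toward the source.
General Doppler shift: f' = f · (v + v_o)/(v + v_s).
f' = 1353 × (330 + 2.3)/(330 + 11.94) = 1353 × 332.3/341.94 ≈ 1315 Hz.

1315 Hz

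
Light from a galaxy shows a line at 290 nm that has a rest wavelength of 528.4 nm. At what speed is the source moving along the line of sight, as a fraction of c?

0.537c

λ'/λ₀ = 0.5488 < 1 (blueshift), so the source is approaching.
λ'/λ₀ = √((1 − β)/(1 + β)) for an approaching source ⇒ β = (1 − r²)/(1 + r²) with r = λ'/λ₀.
β = (1 − 0.3012)/(1 + 0.3012) ≈ 0.537.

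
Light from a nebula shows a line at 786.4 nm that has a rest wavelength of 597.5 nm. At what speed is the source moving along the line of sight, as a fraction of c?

0.268

λ'/λ₀ = 1.3162 > 1 (redshift), so the source is receding.
λ'/λ₀ = √((1 + β)/(1 − β)) for a receding source ⇒ β = (r² − 1)/(r² + 1) with r = λ'/λ₀.
β = (1.7323 − 1)/(1.7323 + 1) ≈ 0.268.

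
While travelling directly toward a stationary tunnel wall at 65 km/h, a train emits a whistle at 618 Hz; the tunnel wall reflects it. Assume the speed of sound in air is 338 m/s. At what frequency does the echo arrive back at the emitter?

688 Hz

65 km/h = 18.06 m/s.
The tunnel wall receives the sound from a moving source: f₁ = f₀ · v/(v − v_e) = 618 × 338/319.94 ≈ 653 Hz.
On the return leg the train is a moving observer: f₂ = f₁ · (v + v_e)/v = 653 × 356.06/338 ≈ 688 Hz.
Equivalently f₂ = f₀ · (v + v_e)/(v − v_e).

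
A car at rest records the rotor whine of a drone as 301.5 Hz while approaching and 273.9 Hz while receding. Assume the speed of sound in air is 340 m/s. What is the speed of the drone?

16.3 m/s

f₁/f₂ = (v + v_s)/(v − v_s), so v_s = v · (f₁ − f₂)/(f₁ + f₂).
v_s = 340 × (301.5 − 273.9)/(301.5 + 273.9) = 340 × 27.6/575.4 ≈ 16.3 m/s.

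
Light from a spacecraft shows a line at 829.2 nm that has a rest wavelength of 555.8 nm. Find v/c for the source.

0.380

λ'/λ₀ = 1.4919 > 1 (redshift), so the source is receding.
λ'/λ₀ = √((1 + β)/(1 − β)) for a receding source ⇒ β = (r² − 1)/(r² + 1) with r = λ'/λ₀.
β = (2.2258 − 1)/(2.2258 + 1) ≈ 0.380.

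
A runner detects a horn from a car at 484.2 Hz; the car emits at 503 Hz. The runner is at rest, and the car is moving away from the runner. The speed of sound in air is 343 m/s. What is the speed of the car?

f' = f · v/(v + v_s) ⇒ v_s = v · |1 − f/f'|.
v_s = 343 × |1 − 503/484.2| = 343 × 0.03883 ≈ 13.3 m/s.

13.3 m/s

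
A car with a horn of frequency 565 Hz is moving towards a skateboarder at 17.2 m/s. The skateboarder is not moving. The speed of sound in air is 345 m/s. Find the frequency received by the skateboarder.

595 Hz

With the source moving toward a stationary observer, f' = f · v/(v − v_s).
f' = 565 × 345/(345 − 17.2) = 565 × 345/327.8 ≈ 595 Hz.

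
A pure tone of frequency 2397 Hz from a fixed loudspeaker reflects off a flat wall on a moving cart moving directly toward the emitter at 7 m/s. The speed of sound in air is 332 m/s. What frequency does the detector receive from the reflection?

2500 Hz

At the flat wall on a moving cart (a moving observer), f₁ = f₀ · (v + u)/v = 2397 × 339/332 ≈ 2448 Hz.
On reflection it acts as a source moving toward the stationary detector: f₂ = f₁ · v/(v − u) = 2448 × 332/325 ≈ 2500 Hz.
Equivalently f₂ = f₀ · (v + u)/(v − u).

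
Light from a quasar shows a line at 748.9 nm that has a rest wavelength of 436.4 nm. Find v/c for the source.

λ'/λ₀ = 1.7161 > 1 (redshift), so the source is receding.
λ'/λ₀ = √((1 + β)/(1 − β)) for a receding source ⇒ β = (r² − 1)/(r² + 1) with r = λ'/λ₀.
β = (2.9450 − 1)/(2.9450 + 1) ≈ 0.493.

0.493c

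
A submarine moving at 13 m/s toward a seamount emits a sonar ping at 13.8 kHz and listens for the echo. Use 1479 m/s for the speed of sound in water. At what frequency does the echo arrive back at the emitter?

The seamount receives the sound from a moving source: f₁ = f₀ · v/(v − v_e) = 13.8 × 1479/1466 ≈ 13.92 kHz.
On the return leg the submarine is a moving observer: f₂ = f₁ · (v + v_e)/v = 13.92 × 1492/1479 ≈ 14.04 kHz.

14.04 kHz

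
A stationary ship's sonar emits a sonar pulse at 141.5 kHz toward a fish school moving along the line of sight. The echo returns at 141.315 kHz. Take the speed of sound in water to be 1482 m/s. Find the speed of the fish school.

Double Doppler shift off a moving reflector: f₂ = f₀ · (v + u)/(v − u) (u > 0 toward emitter).
Rearranging, u = v · (f₂ − f₀)/(f₂ + f₀) = 1482 × -0.185/282.815 ≈ -0.97 m/s.
So the fish school is moving at 0.97 m/s away from the emitter.

0.97 m/s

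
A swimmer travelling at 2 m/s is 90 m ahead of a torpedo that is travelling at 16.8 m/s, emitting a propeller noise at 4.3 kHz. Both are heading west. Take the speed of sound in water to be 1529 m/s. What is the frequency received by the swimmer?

4.34 kHz

The swimmer is ahead, so the torpedo is moving toward it while the swimmer is moving away from the torpedo.
With source approaching and observer receding, f' = f · (v − v_o)/(v − v_s).
f' = 4.3 × (1529 − 2)/(1529 − 16.8) = 4.3 × 1527/1512.2 ≈ 4.34 kHz.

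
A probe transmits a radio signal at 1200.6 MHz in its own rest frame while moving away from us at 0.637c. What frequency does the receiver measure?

565.4 MHz

Relativistic Doppler for frequency: f' = f₀ · √((1 − β)/(1 + β)).
f' = 1200.6 × √(0.3630/1.6370) = 1200.6 × 0.47090 ≈ 565.4 MHz.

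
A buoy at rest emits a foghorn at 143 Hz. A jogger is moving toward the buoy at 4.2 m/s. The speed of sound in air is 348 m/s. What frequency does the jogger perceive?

Only the observer moves, toward the source, so f' = f · (v + v_o)/v.
f' = 143 × (348 + 4.2)/348 = 143 × 352.2/348 ≈ 145 Hz.

145 Hz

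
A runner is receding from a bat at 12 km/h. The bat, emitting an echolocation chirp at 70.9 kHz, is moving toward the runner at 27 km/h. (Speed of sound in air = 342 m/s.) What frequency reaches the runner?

71.8 kHz

27 km/h = 7.5 m/s; 12 km/h = 3.333 m/s.
Both move, so f' = f · (v − v_o)/(v − v_s).
f' = 70.9 × (342 − 3.333)/(342 − 7.5) = 70.9 × 338.67/334.5 ≈ 71.8 kHz.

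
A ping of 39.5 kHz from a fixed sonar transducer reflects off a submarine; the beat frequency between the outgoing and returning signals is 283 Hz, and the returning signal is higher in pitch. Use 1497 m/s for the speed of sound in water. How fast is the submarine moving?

5.3 m/s

Double Doppler shift off a moving reflector: f₂ = f₀ · (v + u)/(v − u) (u > 0 toward emitter).
Returning signal is higher, so f₂ = f₀ + Δf = 39500 + 283 = 39783 Hz.
Rearranging, u = v · (f₂ − f₀)/(f₂ + f₀) = 1497 × 283/79283 ≈ 5.3 m/s.
So the submarine is moving at 5.3 m/s toward the emitter.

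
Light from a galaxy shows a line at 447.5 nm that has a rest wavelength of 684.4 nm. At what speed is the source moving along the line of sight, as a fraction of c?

λ'/λ₀ = 0.6539 < 1 (blueshift), so the source is approaching.
λ'/λ₀ = √((1 − β)/(1 + β)) for an approaching source ⇒ β = (1 − r²)/(1 + r²) with r = λ'/λ₀.
β = (1 − 0.4275)/(1 + 0.4275) ≈ 0.401.

0.401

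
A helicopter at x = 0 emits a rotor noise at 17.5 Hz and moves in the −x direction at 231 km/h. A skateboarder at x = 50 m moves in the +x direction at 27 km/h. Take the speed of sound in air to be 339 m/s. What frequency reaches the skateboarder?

231 km/h = 64.17 m/s; 27 km/h = 7.5 m/s.
The observer lies on the +x side, so the source is heading away from the observer and the observer is heading away from the source.
General Doppler shift: f' = f · (v − v_o)/(v + v_s).
f' = 17.5 × (339 − 7.5)/(339 + 64.17) = 17.5 × 331.5/403.17 ≈ 14.4 Hz.

14.4 Hz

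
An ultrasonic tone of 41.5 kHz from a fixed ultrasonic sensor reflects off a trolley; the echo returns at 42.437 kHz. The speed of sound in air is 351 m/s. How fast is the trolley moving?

Double Doppler shift off a moving reflector: f₂ = f₀ · (v + u)/(v − u) (u > 0 toward emitter).
Rearranging, u = v · (f₂ − f₀)/(f₂ + f₀) = 351 × 0.937/83.937 ≈ 3.9 m/s.
So the trolley is moving at 3.9 m/s toward the emitter.

3.9 m/s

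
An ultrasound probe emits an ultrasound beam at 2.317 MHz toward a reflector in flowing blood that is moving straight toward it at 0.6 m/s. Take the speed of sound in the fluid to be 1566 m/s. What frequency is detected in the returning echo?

At the reflector in flowing blood (a moving observer), f₁ = f₀ · (v + u)/v = 2.317 × 1566.6/1566 ≈ 2.318 MHz.
On reflection it acts as a source moving toward the stationary detector: f₂ = f₁ · v/(v − u) = 2.318 × 1566/1565.4 ≈ 2.319 MHz.
Equivalently f₂ = f₀ · (v + u)/(v − u).

2.319 MHz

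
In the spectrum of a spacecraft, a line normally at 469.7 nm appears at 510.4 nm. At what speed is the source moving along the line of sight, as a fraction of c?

0.083

λ'/λ₀ = 1.0867 > 1 (redshift), so the source is receding.
λ'/λ₀ = √((1 + β)/(1 − β)) for a receding source ⇒ β = (r² − 1)/(r² + 1) with r = λ'/λ₀.
β = (1.1808 − 1)/(1.1808 + 1) ≈ 0.083.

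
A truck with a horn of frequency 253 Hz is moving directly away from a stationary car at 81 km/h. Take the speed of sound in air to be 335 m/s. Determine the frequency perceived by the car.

237 Hz

81 km/h = 22.5 m/s.
With the source moving away from a stationary observer, f' = f · v/(v + v_s).
f' = 253 × 335/(335 + 22.5) = 253 × 335/357.5 ≈ 237 Hz.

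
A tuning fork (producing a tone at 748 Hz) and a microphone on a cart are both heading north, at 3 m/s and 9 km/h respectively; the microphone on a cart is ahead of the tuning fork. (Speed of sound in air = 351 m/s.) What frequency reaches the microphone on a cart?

749 Hz

9 km/h = 2.5 m/s.
The microphone on a cart is ahead, so the tuning fork is moving toward it while the microphone on a cart is moving away from the tuning fork.
General Doppler shift: f' = f · (v − v_o)/(v − v_s).
f' = 748 × (351 − 2.5)/(351 − 3) = 748 × 348.5/348 ≈ 749 Hz.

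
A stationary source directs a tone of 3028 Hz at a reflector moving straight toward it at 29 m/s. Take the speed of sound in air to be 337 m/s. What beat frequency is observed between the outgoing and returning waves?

570 Hz

The reflector first receives the wave as a moving observer: f₁ = f₀ · (v + u)/v = 3028 × (337 + 29)/337 ≈ 3289 Hz.
On reflection it acts as a source moving toward the stationary detector: f₂ = f₁ · v/(v − u) = 3289 × 337/308 ≈ 3598 Hz.
Beat frequency: |f₂ − f₀| = 2u·f₀/(v − u) = 2 × 29 × 3028/308 ≈ 570 Hz.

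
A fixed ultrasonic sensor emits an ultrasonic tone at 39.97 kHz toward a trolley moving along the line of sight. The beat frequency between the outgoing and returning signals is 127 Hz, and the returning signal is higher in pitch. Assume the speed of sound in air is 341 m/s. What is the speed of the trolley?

Double Doppler shift off a moving reflector: f₂ = f₀ · (v + u)/(v − u) (u > 0 toward emitter).
Returning signal is higher, so f₂ = f₀ + Δf = 39970 + 127 = 40097 Hz.
Rearranging, u = v · (f₂ − f₀)/(f₂ + f₀) = 341 × 127/80067 ≈ 0.54 m/s.
So the trolley is moving at 0.54 m/s toward the emitter.

0.54 m/s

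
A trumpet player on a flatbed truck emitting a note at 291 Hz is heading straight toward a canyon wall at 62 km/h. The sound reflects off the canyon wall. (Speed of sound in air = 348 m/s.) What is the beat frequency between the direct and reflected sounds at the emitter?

62 km/h = 17.22 m/s.
The canyon wall receives the sound from a moving source: f₁ = f₀ · v/(v − v_e) = 291 × 348/330.78 ≈ 306.2 Hz.
On the return leg the trumpet player on a flatbed truck is a moving observer: f₂ = f₁ · (v + v_e)/v = 306.2 × 365.22/348 ≈ 321.3 Hz.
Equivalently f₂ = f₀ · (v + v_e)/(v − v_e).
Beat against the emitted tone: |f₂ − f₀| = 2v_e·f₀/(v − v_e) = 2 × 17.22 × 291/330.78 ≈ 30.3 Hz.

30.3 Hz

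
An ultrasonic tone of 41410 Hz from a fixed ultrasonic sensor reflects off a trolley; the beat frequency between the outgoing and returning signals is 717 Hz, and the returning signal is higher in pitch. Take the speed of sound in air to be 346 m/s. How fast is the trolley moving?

2.97 m/s

Double Doppler shift off a moving reflector: f₂ = f₀ · (v + u)/(v − u) (u > 0 toward emitter).
Returning signal is higher, so f₂ = f₀ + Δf = 41410 + 717 = 42127 Hz.
Rearranging, u = v · (f₂ − f₀)/(f₂ + f₀) = 346 × 717/83537 ≈ 2.97 m/s.
So the trolley is moving at 2.97 m/s toward the emitter.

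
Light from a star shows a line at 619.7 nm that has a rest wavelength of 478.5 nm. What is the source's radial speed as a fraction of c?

λ'/λ₀ = 1.2951 > 1 (redshift), so the source is receding.
λ'/λ₀ = √((1 + β)/(1 − β)) for a receding source ⇒ β = (r² − 1)/(r² + 1) with r = λ'/λ₀.
β = (1.6773 − 1)/(1.6773 + 1) ≈ 0.253.

0.253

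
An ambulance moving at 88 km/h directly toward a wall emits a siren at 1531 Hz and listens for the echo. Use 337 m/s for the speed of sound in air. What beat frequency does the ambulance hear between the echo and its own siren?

239 Hz

88 km/h = 24.44 m/s.
The wall receives the sound from a moving source: f₁ = f₀ · v/(v − v_e) = 1531 × 337/312.56 ≈ 1651 Hz.
On the return leg the ambulance is a moving observer: f₂ = f₁ · (v + v_e)/v = 1651 × 361.44/337 ≈ 1770 Hz.
Equivalently f₂ = f₀ · (v + v_e)/(v − v_e).
Beat against the emitted tone: |f₂ − f₀| = 2v_e·f₀/(v − v_e) = 2 × 24.44 × 1531/312.56 ≈ 239 Hz.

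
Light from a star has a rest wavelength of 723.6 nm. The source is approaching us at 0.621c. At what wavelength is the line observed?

Relativistic Doppler for wavelength: λ' = λ₀ · √((1 − β)/(1 + β)).
λ' = 723.6 × √(0.3790/1.6210) = 723.6 × 0.48354 ≈ 349.9 nm.

349.9 nm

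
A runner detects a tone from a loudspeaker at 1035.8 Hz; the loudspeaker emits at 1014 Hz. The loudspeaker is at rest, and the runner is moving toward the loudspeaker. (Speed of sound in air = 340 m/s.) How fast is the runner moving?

f' = f · (v + v_o)/v ⇒ v_o = v · |f'/f − 1|.
v_o = 340 × |1035.8/1014 − 1| = 340 × 0.0215 ≈ 7.3 m/s.

7.3 m/s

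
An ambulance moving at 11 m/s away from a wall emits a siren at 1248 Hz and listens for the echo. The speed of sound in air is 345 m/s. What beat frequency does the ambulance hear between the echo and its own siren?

77 Hz

The wall receives the sound from a moving source: f₁ = f₀ · v/(v + v_e) = 1248 × 345/356 ≈ 1209.4 Hz.
On the return leg the ambulance is a moving observer: f₂ = f₁ · (v − v_e)/v = 1209.4 × 334/345 ≈ 1170.9 Hz.
Equivalently f₂ = f₀ · (v − v_e)/(v + v_e).
Beat against the emitted tone: |f₂ − f₀| = 2v_e·f₀/(v + v_e) = 2 × 11 × 1248/356 ≈ 77 Hz.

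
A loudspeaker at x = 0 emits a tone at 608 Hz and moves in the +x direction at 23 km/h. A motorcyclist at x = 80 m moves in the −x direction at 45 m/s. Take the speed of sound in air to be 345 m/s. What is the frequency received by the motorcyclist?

23 km/h = 6.389 m/s.
The observer lies on the +x side, so the source is heading toward the observer and the observer is heading toward the source.
Both move, so f' = f · (v + v_o)/(v − v_s).
f' = 608 × (345 + 45)/(345 − 6.389) = 608 × 390/338.61 ≈ 700 Hz.

700 Hz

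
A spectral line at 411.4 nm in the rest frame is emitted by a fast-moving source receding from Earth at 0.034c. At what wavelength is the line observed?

425.6 nm

Relativistic Doppler for wavelength: λ' = λ₀ · √((1 + β)/(1 − β)).
λ' = 411.4 × √(1.0340/0.9660) = 411.4 × 1.03460 ≈ 425.6 nm.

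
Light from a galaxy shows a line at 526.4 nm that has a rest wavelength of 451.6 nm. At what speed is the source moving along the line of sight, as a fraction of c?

λ'/λ₀ = 1.1656 > 1 (redshift), so the source is receding.
λ'/λ₀ = √((1 + β)/(1 − β)) for a receding source ⇒ β = (r² − 1)/(r² + 1) with r = λ'/λ₀.
β = (1.3587 − 1)/(1.3587 + 1) ≈ 0.152.

0.152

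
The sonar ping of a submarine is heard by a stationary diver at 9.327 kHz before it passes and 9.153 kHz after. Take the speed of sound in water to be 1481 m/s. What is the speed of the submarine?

13.9 m/s

f₁/f₂ = (v + v_s)/(v − v_s), so v_s = v · (f₁ − f₂)/(f₁ + f₂).
v_s = 1481 × (9.327 − 9.153)/(9.327 + 9.153) = 1481 × 0.174/18.480 ≈ 13.9 m/s.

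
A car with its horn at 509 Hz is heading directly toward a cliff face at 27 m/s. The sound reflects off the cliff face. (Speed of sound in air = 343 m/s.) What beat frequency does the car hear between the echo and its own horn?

The cliff face receives the sound from a moving source: f₁ = f₀ · v/(v − v_e) = 509 × 343/316 ≈ 552.5 Hz.
On the return leg the car is a moving observer: f₂ = f₁ · (v + v_e)/v = 552.5 × 370/343 ≈ 596.0 Hz.
Equivalently f₂ = f₀ · (v + v_e)/(v − v_e).
Beat against the emitted tone: |f₂ − f₀| = 2v_e·f₀/(v − v_e) = 2 × 27 × 509/316 ≈ 87 Hz.

87 Hz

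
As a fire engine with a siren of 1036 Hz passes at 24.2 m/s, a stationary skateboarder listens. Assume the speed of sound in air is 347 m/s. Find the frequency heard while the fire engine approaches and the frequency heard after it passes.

Approaching: f₁ = f · v/(v − v_s) = 1036 × 347/322.8 ≈ 1114 Hz.
Receding: f₂ = f · v/(v + v_s) = 1036 × 347/371.2 ≈ 968 Hz.

1114 Hz approaching; 968 Hz receding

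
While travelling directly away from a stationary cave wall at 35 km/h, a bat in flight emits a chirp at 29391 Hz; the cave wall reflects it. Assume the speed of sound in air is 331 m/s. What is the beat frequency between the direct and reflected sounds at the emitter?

35 km/h = 9.722 m/s.
The cave wall receives the sound from a moving source: f₁ = f₀ · v/(v + v_e) = 29391 × 331/340.72 ≈ 28552 Hz.
On the return leg the bat in flight is a moving observer: f₂ = f₁ · (v − v_e)/v = 28552 × 321.28/331 ≈ 27714 Hz.
Equivalently f₂ = f₀ · (v − v_e)/(v + v_e).
Beat against the emitted tone: |f₂ − f₀| = 2v_e·f₀/(v + v_e) = 2 × 9.722 × 29391/340.72 ≈ 1677 Hz.

1677 Hz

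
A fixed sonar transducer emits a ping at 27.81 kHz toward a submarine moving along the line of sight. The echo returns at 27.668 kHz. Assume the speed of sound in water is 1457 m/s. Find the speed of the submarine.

3.7 m/s

Double Doppler shift off a moving reflector: f₂ = f₀ · (v + u)/(v − u) (u > 0 toward emitter).
Rearranging, u = v · (f₂ − f₀)/(f₂ + f₀) = 1457 × -0.142/55.478 ≈ -3.7 m/s.
So the submarine is moving at 3.7 m/s away from the emitter.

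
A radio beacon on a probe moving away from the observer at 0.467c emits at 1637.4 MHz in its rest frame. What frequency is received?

987.0 MHz

Relativistic Doppler for frequency: f' = f₀ · √((1 − β)/(1 + β)).
f' = 1637.4 × √(0.5330/1.4670) = 1637.4 × 0.60277 ≈ 987.0 MHz.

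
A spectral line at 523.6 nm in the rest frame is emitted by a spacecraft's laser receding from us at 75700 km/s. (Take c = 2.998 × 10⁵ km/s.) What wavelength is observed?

677.8 nm

β = v/c = 75700/299800 = 0.2525.
Relativistic Doppler for wavelength: λ' = λ₀ · √((1 + β)/(1 − β)).
λ' = 523.6 × √(1.2525/0.7475) = 523.6 × 1.29445 ≈ 677.8 nm.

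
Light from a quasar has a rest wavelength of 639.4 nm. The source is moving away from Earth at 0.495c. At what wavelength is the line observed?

Relativistic Doppler for wavelength: λ' = λ₀ · √((1 + β)/(1 − β)).
λ' = 639.4 × √(1.4950/0.5050) = 639.4 × 1.72058 ≈ 1100.1 nm.

1100.1 nm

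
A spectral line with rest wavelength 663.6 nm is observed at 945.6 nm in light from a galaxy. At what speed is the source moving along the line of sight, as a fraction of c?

0.340

λ'/λ₀ = 1.4250 > 1 (redshift), so the source is receding.
λ'/λ₀ = √((1 + β)/(1 − β)) for a receding source ⇒ β = (r² − 1)/(r² + 1) with r = λ'/λ₀.
β = (2.0305 − 1)/(2.0305 + 1) ≈ 0.340.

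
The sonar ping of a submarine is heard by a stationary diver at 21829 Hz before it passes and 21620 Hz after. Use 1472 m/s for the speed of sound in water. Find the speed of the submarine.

f₁/f₂ = (v + v_s)/(v − v_s), so v_s = v · (f₁ − f₂)/(f₁ + f₂).
v_s = 1472 × (21829 − 21620)/(21829 + 21620) = 1472 × 209/43449 ≈ 7.1 m/s.

7.1 m/s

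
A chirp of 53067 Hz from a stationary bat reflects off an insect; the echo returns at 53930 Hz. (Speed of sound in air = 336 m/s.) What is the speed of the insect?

2.71 m/s

Double Doppler shift off a moving reflector: f₂ = f₀ · (v + u)/(v − u) (u > 0 toward emitter).
Rearranging, u = v · (f₂ − f₀)/(f₂ + f₀) = 336 × 863/106997 ≈ 2.71 m/s.
So the insect is moving at 2.71 m/s toward the emitter.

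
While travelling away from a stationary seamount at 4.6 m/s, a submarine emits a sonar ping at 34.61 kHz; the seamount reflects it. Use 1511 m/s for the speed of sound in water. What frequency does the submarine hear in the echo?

The seamount receives the sound from a moving source: f₁ = f₀ · v/(v + v_e) = 34.61 × 1511/1515.6 ≈ 34.5 kHz.
On the return leg the submarine is a moving observer: f₂ = f₁ · (v − v_e)/v = 34.5 × 1506.4/1511 ≈ 34.4 kHz.
Equivalently f₂ = f₀ · (v − v_e)/(v + v_e).

34.4 kHz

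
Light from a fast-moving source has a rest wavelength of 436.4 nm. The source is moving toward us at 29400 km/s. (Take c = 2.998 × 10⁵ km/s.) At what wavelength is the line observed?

β = v/c = 29400/299800 = 0.0981.
Relativistic Doppler for wavelength: λ' = λ₀ · √((1 − β)/(1 + β)).
λ' = 436.4 × √(0.9019/1.0981) = 436.4 × 0.90630 ≈ 395.5 nm.

395.5 nm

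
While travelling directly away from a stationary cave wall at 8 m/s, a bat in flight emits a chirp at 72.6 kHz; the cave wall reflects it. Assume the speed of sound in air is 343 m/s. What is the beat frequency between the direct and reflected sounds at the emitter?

The cave wall receives the sound from a moving source: f₁ = f₀ · v/(v + v_e) = 72.6 × 343/351 ≈ 70.95 kHz.
On the return leg the bat in flight is a moving observer: f₂ = f₁ · (v − v_e)/v = 70.95 × 335/343 ≈ 69.29 kHz.
Equivalently f₂ = f₀ · (v − v_e)/(v + v_e).
Beat against the emitted tone (with f₀ = 72600 Hz): |f₂ − f₀| = 2v_e·f₀/(v + v_e) = 2 × 8 × 72600/351 ≈ 3309 Hz.

3309 Hz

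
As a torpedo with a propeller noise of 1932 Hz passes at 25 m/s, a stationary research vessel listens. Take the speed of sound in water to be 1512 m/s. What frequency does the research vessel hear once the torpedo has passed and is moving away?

1901 Hz

Receding: f₂ = f · v/(v + v_s) = 1932 × 1512/1537 ≈ 1901 Hz.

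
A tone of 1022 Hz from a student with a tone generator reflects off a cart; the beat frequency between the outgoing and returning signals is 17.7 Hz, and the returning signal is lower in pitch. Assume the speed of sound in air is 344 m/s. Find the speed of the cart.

Double Doppler shift off a moving reflector: f₂ = f₀ · (v + u)/(v − u) (u > 0 toward emitter).
Returning signal is lower, so f₂ = f₀ − Δf = 1022 − 17.7 = 1004.3 Hz.
Rearranging, u = v · (f₂ − f₀)/(f₂ + f₀) = 344 × -17.7/2026.3 ≈ -3.0 m/s.
So the cart is moving at 3.0 m/s away from the emitter.

3.0 m/s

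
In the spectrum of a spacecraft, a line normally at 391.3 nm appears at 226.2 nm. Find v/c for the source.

0.499c

λ'/λ₀ = 0.5781 < 1 (blueshift), so the source is approaching.
λ'/λ₀ = √((1 − β)/(1 + β)) for an approaching source ⇒ β = (1 − r²)/(1 + r²) with r = λ'/λ₀.
β = (1 − 0.3342)/(1 + 0.3342) ≈ 0.499.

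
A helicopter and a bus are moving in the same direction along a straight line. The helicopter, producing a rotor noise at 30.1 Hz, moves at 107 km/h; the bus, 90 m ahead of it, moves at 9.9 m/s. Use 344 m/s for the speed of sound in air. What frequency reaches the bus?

107 km/h = 29.72 m/s.
The bus is ahead, so the helicopter is moving toward it while the bus is moving away from the helicopter.
With source approaching and observer receding, f' = f · (v − v_o)/(v − v_s).
f' = 30.1 × (344 − 9.9)/(344 − 29.72) = 30.1 × 334.1/314.28 ≈ 32.0 Hz.

32.0 Hz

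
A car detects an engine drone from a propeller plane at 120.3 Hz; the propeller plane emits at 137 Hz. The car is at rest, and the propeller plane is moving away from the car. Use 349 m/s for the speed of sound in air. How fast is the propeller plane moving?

48 m/s

f' = f · v/(v + v_s) ⇒ v_s = v · |1 − f/f'|.
v_s = 349 × |1 − 137/120.3| = 349 × 0.1388 ≈ 48 m/s.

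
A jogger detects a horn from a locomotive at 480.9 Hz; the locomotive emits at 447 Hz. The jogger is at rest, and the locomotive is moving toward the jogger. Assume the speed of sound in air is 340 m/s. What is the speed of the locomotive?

24.0 m/s

f' = f · v/(v − v_s) ⇒ v_s = v · |1 − f/f'|.
v_s = 340 × |1 − 447/480.9| = 340 × 0.07049 ≈ 24.0 m/s.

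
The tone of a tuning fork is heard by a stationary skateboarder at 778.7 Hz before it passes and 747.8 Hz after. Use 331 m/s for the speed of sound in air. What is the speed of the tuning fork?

f₁/f₂ = (v + v_s)/(v − v_s), so v_s = v · (f₁ − f₂)/(f₁ + f₂).
v_s = 331 × (778.7 − 747.8)/(778.7 + 747.8) = 331 × 30.9/1526.5 ≈ 6.7 m/s.

6.7 m/s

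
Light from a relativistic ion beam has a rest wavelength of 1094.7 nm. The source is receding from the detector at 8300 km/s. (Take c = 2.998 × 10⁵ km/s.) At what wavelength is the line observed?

1125.4 nm

β = v/c = 8300/299800 = 0.0277.
Relativistic Doppler for wavelength: λ' = λ₀ · √((1 + β)/(1 − β)).
λ' = 1094.7 × √(1.0277/0.9723) = 1094.7 × 1.02808 ≈ 1125.4 nm.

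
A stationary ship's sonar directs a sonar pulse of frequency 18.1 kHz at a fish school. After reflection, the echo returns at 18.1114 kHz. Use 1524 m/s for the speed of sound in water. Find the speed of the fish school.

0.48 m/s

Double Doppler shift off a moving reflector: f₂ = f₀ · (v + u)/(v − u) (u > 0 toward emitter).
Rearranging, u = v · (f₂ − f₀)/(f₂ + f₀) = 1524 × 0.0114/36.2114 ≈ 0.48 m/s.
So the fish school is moving at 0.48 m/s toward the emitter.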